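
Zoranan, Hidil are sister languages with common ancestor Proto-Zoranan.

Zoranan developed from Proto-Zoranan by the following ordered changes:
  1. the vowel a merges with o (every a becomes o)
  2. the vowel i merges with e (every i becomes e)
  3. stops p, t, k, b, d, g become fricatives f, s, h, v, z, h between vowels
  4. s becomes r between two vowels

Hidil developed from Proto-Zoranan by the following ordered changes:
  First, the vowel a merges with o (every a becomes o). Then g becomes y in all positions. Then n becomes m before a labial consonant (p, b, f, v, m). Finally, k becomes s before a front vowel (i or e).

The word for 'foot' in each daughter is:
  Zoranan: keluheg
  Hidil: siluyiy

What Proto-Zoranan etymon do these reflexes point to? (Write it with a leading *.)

Position 6: Zoranan has e, Hidil has i. Hidil preserves i here (none of its changes turn any other segment into i), so the proto-segment is *i.
Position 1: Zoranan has k, Hidil has s. Zoranan preserves k here (none of its changes turn any other segment into k), so the proto-segment is *k.
Position 5: Zoranan has h, Hidil has y. Taking the neighbouring segments as reconstructed: Zoranan h could go back to *k or *g or *h; Hidil y could go back to *g or *y — the one source consistent with every daughter is *g.
This points to *kilugig. Verify forward in each daughter:
Zoranan: start from *kilugig.
  rule 1: no change — kilugig
  rule 2 (vowel merger): kilugig → kelugeg
  rule 3 (intervocalic lenition): kelugeg → keluheg
  rule 4: no change — keluheg
  ⇒ Zoranan keluheg
Hidil: *kilugig
  kilugig (rule 1 does not apply)
  kilugig → kiluyiy   [unconditioned shift]
  kiluyiy (rule 3 does not apply)
  kiluyiy → siluyiy   [palatalisation]
  giving Hidil siluyiy.
No other proto-form is consistent with every reflex, so the reconstruction is *kilugig.

*kilugig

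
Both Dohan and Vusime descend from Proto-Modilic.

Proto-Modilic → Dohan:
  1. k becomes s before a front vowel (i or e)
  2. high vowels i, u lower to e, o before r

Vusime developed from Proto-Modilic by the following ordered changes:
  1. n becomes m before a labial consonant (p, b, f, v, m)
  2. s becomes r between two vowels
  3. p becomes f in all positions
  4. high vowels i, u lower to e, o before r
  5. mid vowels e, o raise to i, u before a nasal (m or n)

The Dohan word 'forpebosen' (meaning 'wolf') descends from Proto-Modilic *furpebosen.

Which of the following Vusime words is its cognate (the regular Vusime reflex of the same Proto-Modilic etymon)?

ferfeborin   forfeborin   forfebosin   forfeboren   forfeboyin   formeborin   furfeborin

Vusime: start from *furpebosen.
  rule 1: no change — furpebosen
  rule 2 (rhotacism): furpebosen → furpeboren
  rule 3 (unconditioned shift): furpeboren → furfeboren
  rule 4 (pre-rhotic lowering): furfeboren → forfeboren
  rule 5 (pre-nasal raising): forfeboren → forfeborin
  ⇒ Vusime forfeborin
The other candidates each miss or misapply at least one Vusime change.

forfeborin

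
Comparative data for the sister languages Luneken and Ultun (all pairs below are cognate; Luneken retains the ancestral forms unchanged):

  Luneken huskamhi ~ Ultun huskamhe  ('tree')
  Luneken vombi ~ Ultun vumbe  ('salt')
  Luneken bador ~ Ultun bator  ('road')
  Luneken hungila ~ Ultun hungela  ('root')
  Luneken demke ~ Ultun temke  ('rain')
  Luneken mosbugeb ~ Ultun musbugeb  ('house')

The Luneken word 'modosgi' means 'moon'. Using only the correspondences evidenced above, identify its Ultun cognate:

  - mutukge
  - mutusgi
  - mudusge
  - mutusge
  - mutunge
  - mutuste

mutusge

mosbugeb ~ musbugeb — Luneken o corresponds to Ultun u after a consonant, before a consonant other than r, m, n, p, b, f, v.
bador ~ bator — Luneken d corresponds to Ultun t between vowels (before a back vowel).
huskamhi ~ huskamhe, vombi ~ vumbe — Luneken i corresponds to Ultun e word-finally.
Applying these to Luneken 'modosgi':
  modosgi → mudosgi   (o→u after a consonant, before a consonant other than r, m, n, p, b, f, v)
  mudosgi → mutosgi   (d→t between vowels (before a back vowel))
  mutosgi → mutusgi   (o→u after a consonant, before a consonant other than r, m, n, p, b, f, v)
  mutusgi → mutusge   (i→e word-finally)
So the Ultun cognate is 'mutusge'.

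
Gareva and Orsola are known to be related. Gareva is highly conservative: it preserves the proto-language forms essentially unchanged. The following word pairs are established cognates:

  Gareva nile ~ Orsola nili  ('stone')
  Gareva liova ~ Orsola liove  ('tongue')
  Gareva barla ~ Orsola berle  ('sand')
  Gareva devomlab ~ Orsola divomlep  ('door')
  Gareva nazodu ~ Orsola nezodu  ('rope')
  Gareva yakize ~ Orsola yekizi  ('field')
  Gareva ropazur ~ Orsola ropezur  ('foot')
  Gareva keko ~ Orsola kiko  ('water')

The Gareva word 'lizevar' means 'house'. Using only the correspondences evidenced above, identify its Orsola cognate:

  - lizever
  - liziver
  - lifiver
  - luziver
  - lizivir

liziver

devomlab ~ divomlep — Gareva e corresponds to Orsola i after a consonant, before a labial obstruent.
barla ~ berle — Gareva a corresponds to Orsola e after a consonant, before r.
Applying these to Gareva 'lizevar':
  lizevar → lizivar   (e→i after a consonant, before a labial obstruent)
  lizivar → liziver   (a→e after a consonant, before r)
So the Orsola cognate is 'liziver'.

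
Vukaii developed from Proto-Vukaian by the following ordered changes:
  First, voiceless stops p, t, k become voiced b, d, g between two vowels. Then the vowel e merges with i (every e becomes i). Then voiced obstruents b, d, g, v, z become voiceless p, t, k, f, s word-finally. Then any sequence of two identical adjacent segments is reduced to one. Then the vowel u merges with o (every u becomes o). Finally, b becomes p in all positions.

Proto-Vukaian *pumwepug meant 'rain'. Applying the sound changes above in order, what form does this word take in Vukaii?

Vukaii: *pumwepug
  pumwepug → pumwebug   [intervocalic voicing]
  pumwebug → pumwibug   [vowel merger]
  pumwibug → pumwibuk   [final devoicing]
  pumwibuk (rule 4 does not apply)
  pumwibuk → pomwibok   [vowel merger]
  pomwibok → pomwipok   [unconditioned shift]
  giving Vukaii pomwipok.

pomwipok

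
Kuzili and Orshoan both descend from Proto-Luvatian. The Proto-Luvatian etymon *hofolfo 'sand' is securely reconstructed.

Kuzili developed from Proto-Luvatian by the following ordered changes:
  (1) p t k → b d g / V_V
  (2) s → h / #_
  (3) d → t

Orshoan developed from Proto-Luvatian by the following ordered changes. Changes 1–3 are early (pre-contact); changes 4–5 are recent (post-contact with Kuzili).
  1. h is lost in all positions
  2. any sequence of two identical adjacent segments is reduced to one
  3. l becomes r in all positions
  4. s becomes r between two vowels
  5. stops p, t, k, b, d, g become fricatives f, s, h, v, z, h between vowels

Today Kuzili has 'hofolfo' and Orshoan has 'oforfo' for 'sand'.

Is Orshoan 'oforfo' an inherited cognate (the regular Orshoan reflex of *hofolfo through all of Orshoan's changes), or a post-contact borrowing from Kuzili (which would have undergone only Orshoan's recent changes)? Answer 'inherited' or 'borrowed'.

inherited

If inherited, *hofolfo would pass through all of Orshoan's changes:
Orshoan: start from *hofolfo.
  rule 1 (h-loss): hofolfo → ofolfo
  rule 2: no change — ofolfo
  rule 3 (unconditioned shift): ofolfo → oforfo
  rule 4: no change — oforfo
  rule 5: no change — oforfo
  ⇒ Orshoan oforfo
If borrowed from Kuzili 'hofolfo' after the early changes, it would undergo only the recent ones:
  rule 4 (rhotacism): no change (hofolfo)
  rule 5 (intervocalic lenition): no change (hofolfo)
  ⇒ as a loan: hofolfo
Orshoan 'oforfo' matches the inherited outcome exactly, so it is an inherited cognate, not a loan.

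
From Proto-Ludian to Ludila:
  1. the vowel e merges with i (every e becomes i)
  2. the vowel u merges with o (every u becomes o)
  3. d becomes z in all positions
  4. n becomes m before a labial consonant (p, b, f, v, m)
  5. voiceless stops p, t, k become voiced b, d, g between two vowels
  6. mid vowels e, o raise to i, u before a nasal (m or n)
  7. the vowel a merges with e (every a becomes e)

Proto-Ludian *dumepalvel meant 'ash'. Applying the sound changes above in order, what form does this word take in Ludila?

Ludila: *dumepalvel
  dumepalvel → dumipalvil   [vowel merger]
  dumipalvil → domipalvil   [vowel merger]
  domipalvil → zomipalvil   [unconditioned shift]
  zomipalvil (rule 4 does not apply)
  zomipalvil → zomibalvil   [intervocalic voicing]
  zomibalvil → zumibalvil   [pre-nasal raising]
  zumibalvil → zumibelvil   [vowel merger]
  giving Ludila zumibelvil.

zumibelvil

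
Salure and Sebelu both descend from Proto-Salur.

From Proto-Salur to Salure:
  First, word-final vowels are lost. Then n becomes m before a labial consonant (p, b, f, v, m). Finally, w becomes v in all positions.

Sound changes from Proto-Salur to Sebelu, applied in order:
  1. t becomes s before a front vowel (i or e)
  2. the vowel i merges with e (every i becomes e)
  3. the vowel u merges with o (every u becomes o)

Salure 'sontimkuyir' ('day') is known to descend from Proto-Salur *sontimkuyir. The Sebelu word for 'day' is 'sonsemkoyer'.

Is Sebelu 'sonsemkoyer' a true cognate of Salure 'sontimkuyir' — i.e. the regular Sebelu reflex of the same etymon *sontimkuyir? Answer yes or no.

yes

Derive the expected Sebelu reflex of *sontimkuyir:
Sebelu: start from *sontimkuyir.
  rule 1 (palatalisation): sontimkuyir → sonsimkuyir
  rule 2 (vowel merger): sonsimkuyir → sonsemkuyer
  rule 3 (vowel merger): sonsemkuyer → sonsemkoyer
  ⇒ Sebelu sonsemkoyer
Sebelu 'sonsemkoyer' matches the regular reflex exactly, so the pair is cognate.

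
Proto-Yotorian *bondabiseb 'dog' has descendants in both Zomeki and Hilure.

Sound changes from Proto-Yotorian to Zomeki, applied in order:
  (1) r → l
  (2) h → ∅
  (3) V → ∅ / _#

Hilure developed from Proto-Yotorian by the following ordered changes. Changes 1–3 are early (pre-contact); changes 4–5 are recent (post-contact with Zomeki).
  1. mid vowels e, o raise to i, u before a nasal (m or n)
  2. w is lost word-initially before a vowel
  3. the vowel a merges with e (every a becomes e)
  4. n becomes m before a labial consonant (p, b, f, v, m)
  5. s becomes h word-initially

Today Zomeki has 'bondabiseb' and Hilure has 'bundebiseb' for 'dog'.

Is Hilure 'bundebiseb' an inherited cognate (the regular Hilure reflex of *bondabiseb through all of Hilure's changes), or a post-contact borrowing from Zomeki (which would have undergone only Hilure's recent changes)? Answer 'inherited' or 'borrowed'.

If inherited, *bondabiseb would pass through all of Hilure's changes:
Hilure: start from *bondabiseb.
  rule 1 (pre-nasal raising): bondabiseb → bundabiseb
  rule 2: no change — bundabiseb
  rule 3 (vowel merger): bundabiseb → bundebiseb
  rule 4: no change — bundebiseb
  rule 5: no change — bundebiseb
  ⇒ Hilure bundebiseb
If borrowed from Zomeki 'bondabiseb' after the early changes, it would undergo only the recent ones:
  rule 4 (nasal place assimilation): no change (bondabiseb)
  rule 5 (debuccalisation): no change (bondabiseb)
  ⇒ as a loan: bondabiseb
Hilure 'bundebiseb' matches the inherited outcome exactly, so it is an inherited cognate, not a loan.

inherited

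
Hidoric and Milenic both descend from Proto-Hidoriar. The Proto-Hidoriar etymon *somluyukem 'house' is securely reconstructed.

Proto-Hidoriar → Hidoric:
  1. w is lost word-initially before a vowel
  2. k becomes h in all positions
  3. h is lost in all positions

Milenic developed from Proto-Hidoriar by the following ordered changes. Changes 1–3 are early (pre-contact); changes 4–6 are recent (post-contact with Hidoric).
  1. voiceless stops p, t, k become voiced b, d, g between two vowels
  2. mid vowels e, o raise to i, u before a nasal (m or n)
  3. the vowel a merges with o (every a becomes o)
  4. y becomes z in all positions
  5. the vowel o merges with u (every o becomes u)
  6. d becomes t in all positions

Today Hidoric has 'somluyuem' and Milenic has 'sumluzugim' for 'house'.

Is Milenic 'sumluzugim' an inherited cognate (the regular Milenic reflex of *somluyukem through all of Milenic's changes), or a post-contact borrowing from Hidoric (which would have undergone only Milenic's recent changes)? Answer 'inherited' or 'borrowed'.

If inherited, *somluyukem would pass through all of Milenic's changes:
Milenic: *somluyukem
  somluyukem → somluyugem   [intervocalic voicing]
  somluyugem → sumluyugim   [pre-nasal raising]
  sumluyugim (rule 3 does not apply)
  sumluyugim → sumluzugim   [unconditioned shift]
  sumluzugim (rule 5 does not apply)
  sumluzugim (rule 6 does not apply)
  giving Milenic sumluzugim.
If borrowed from Hidoric 'somluyuem' after the early changes, it would undergo only the recent ones:
  rule 4 (unconditioned shift): somluyuem → somluzuem
  rule 5 (vowel merger): somluzuem → sumluzuem
  rule 6 (unconditioned shift): no change (sumluzuem)
  ⇒ as a loan: sumluzuem
Milenic 'sumluzugim' matches the inherited outcome exactly, so it is an inherited cognate, not a loan.

inherited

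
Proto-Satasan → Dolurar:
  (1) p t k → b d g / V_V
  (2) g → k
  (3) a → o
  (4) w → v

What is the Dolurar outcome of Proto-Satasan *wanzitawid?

vonzidovid

Dolurar: start from *wanzitawid.
  rule 1 (intervocalic voicing): wanzitawid → wanzidawid
  rule 2: no change — wanzidawid
  rule 3 (vowel merger): wanzidawid → wonzidowid
  rule 4 (unconditioned shift): wonzidowid → vonzidovid
  ⇒ Dolurar vonzidovid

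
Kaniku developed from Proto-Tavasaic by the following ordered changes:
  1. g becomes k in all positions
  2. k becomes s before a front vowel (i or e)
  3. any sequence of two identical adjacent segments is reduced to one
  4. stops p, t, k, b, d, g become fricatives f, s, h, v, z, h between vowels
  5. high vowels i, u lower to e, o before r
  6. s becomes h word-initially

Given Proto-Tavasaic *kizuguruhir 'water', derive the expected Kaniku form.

hizuhoruher

Kaniku: *kizuguruhir > kizukuruhir > sizukuruhir > sizuhuruhir > sizuhoruher > hizuhoruher  (by unconditioned shift, palatalisation, intervocalic lenition, pre-rhotic lowering, debuccalisation)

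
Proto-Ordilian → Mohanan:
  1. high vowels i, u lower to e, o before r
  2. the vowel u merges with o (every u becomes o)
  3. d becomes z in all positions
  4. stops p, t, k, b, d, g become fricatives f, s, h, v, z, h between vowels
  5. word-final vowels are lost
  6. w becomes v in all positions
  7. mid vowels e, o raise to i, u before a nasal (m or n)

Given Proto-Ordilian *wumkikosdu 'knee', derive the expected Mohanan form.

Mohanan: *wumkikosdu > womkikosdo > womkikoszo > womkihoszo > womkihosz > vomkihosz > vumkihosz  (by vowel merger, unconditioned shift, intervocalic lenition, apocope, unconditioned shift, pre-nasal raising)

vumkihosz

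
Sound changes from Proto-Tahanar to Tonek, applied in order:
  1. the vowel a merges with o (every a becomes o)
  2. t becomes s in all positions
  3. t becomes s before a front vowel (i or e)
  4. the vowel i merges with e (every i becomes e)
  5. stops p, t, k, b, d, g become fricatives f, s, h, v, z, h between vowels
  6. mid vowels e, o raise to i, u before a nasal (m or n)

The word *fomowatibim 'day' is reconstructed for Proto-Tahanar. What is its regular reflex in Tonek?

fumowosevim

Tonek: *fomowatibim
  fomowatibim → fomowotibim   [vowel merger]
  fomowotibim → fomowosibim   [unconditioned shift]
  fomowosibim (rule 3 does not apply)
  fomowosibim → fomowosebem   [vowel merger]
  fomowosebem → fomowosevem   [intervocalic lenition]
  fomowosevem → fumowosevim   [pre-nasal raising]
  giving Tonek fumowosevim.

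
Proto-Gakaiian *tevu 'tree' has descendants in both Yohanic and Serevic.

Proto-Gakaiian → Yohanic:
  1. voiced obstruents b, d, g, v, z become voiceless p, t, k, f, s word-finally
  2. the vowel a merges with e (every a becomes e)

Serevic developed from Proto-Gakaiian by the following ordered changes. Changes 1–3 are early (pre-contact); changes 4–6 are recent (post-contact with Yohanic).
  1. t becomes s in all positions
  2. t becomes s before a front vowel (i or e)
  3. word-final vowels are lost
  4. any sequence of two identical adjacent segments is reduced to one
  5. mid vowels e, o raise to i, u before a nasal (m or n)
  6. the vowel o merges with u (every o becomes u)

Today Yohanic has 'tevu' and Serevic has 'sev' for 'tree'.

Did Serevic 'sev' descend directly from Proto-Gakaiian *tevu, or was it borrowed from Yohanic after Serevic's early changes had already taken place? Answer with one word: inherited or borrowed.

inherited

If inherited, *tevu would pass through all of Serevic's changes:
Serevic: start from *tevu.
  rule 1 (unconditioned shift): tevu → sevu
  rule 2: no change — sevu
  rule 3 (apocope): sevu → sev
  rule 4: no change — sev
  rule 5: no change — sev
  rule 6: no change — sev
  ⇒ Serevic sev
If borrowed from Yohanic 'tevu' after the early changes, it would undergo only the recent ones:
  rule 4 (degemination): no change (tevu)
  rule 5 (pre-nasal raising): no change (tevu)
  rule 6 (vowel merger): no change (tevu)
  ⇒ as a loan: tevu
Serevic 'sev' matches the inherited outcome exactly, so it is an inherited cognate, not a loan.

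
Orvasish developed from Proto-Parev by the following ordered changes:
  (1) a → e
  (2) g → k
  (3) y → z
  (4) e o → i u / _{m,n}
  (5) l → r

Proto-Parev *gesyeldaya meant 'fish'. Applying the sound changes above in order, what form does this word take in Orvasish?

Orvasish: *gesyeldaya
  gesyeldaya → gesyeldeye   [vowel merger]
  gesyeldeye → kesyeldeye   [unconditioned shift]
  kesyeldeye → keszeldeze   [unconditioned shift]
  keszeldeze (rule 4 does not apply)
  keszeldeze → keszerdeze   [unconditioned shift]
  giving Orvasish keszerdeze.

keszerdeze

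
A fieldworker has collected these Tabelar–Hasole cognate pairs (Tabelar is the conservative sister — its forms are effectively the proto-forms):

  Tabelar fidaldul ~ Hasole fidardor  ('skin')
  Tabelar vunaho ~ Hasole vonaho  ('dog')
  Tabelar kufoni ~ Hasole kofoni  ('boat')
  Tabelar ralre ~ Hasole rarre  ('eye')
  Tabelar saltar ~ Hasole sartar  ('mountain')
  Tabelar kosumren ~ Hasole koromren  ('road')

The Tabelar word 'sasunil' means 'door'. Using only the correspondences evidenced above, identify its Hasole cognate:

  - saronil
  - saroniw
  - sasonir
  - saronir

kosumren ~ koromren — Tabelar s corresponds to Hasole r between vowels (before a back vowel).
vunaho ~ vonaho — Tabelar u corresponds to Hasole o after a consonant, before a nasal.
fidaldul ~ fidardor — Tabelar l corresponds to Hasole r word-finally.
Applying these to Tabelar 'sasunil':
  sasunil → sarunil   (s→r between vowels (before a back vowel))
  sarunil → saronil   (u→o after a consonant, before a nasal)
  saronil → saronir   (l→r word-finally)
So the Hasole cognate is 'saronir'.

saronir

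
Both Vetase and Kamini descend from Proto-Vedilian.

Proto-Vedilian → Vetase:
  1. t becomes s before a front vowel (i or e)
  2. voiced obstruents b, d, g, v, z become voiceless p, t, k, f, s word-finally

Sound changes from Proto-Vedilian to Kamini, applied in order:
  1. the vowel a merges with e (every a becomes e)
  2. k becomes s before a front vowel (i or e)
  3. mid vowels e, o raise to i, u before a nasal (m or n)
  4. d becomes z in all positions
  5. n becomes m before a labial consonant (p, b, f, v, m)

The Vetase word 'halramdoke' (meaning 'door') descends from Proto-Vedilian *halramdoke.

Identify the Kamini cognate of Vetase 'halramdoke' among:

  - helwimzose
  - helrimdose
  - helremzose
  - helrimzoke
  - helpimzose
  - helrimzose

helrimzose

Kamini: start from *halramdoke.
  rule 1 (vowel merger): halramdoke → helremdoke
  rule 2 (palatalisation): helremdoke → helremdose
  rule 3 (pre-nasal raising): helremdose → helrimdose
  rule 4 (unconditioned shift): helrimdose → helrimzose
  rule 5: no change — helrimzose
  ⇒ Kamini helrimzose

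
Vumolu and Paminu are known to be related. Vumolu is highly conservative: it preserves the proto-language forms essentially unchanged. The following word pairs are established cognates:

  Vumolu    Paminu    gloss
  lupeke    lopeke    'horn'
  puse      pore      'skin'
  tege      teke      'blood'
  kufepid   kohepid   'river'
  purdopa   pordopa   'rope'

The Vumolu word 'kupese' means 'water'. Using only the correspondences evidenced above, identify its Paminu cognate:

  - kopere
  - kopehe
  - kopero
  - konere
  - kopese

kopere

lupeke ~ lopeke — Vumolu u corresponds to Paminu o after a consonant, before a labial obstruent.
puse ~ pore — Vumolu s corresponds to Paminu r between vowels (before a front vowel).
Applying these to Vumolu 'kupese':
  kupese → kopese   (u→o after a consonant, before a labial obstruent)
  kopese → kopere   (s→r between vowels (before a front vowel))
So the Paminu cognate is 'kopere'.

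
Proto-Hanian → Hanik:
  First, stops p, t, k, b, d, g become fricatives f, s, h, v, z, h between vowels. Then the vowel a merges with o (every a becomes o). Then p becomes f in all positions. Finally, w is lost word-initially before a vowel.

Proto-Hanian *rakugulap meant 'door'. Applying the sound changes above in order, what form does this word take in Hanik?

rohuhulof

Hanik: start from *rakugulap.
  rule 1 (intervocalic lenition): rakugulap → rahuhulap
  rule 2 (vowel merger): rahuhulap → rohuhulop
  rule 3 (unconditioned shift): rohuhulop → rohuhulof
  rule 4: no change — rohuhulof
  ⇒ Hanik rohuhulof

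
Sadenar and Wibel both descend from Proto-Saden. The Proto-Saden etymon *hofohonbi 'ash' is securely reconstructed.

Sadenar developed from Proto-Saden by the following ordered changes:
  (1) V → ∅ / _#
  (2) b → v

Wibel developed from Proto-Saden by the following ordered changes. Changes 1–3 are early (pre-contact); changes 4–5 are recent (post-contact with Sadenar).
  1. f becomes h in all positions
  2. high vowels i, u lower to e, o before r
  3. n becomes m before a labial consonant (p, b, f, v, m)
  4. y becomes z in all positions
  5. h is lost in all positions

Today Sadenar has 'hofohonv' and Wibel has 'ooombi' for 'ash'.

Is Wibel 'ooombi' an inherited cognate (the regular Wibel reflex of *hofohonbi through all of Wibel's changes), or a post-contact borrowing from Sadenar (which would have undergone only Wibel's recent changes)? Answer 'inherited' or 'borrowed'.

inherited

If inherited, *hofohonbi would pass through all of Wibel's changes:
Wibel: start from *hofohonbi.
  rule 1 (unconditioned shift): hofohonbi → hohohonbi
  rule 2: no change — hohohonbi
  rule 3 (nasal place assimilation): hohohonbi → hohohombi
  rule 4: no change — hohohombi
  rule 5 (h-loss): hohohombi → ooombi
  ⇒ Wibel ooombi
If borrowed from Sadenar 'hofohonv' after the early changes, it would undergo only the recent ones:
  rule 4 (unconditioned shift): no change (hofohonv)
  rule 5 (h-loss): hofohonv → ofoonv
  ⇒ as a loan: ofoonv
Wibel 'ooombi' matches the inherited outcome exactly, so it is an inherited cognate, not a loan.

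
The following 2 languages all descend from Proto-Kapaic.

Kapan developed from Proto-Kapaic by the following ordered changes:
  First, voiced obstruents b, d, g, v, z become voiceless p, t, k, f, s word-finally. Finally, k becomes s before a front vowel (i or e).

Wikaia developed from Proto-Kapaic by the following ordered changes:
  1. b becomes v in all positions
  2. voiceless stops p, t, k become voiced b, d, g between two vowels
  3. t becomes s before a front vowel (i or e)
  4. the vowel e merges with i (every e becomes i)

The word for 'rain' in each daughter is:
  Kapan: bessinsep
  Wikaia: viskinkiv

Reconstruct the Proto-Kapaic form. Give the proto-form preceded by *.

*beskinkeb

Position 9: Kapan has p, Wikaia has v. Taking the neighbouring segments as reconstructed: Kapan p could go back to *p or *b; Wikaia v could go back to *b or *v — the one source consistent with every daughter is *b.
Position 2: Kapan has e, Wikaia has i. Kapan preserves e here (none of its changes turn any other segment into e), so the proto-segment is *e.
Position 4: Kapan has s, Wikaia has k. Wikaia preserves k here (none of its changes turn any other segment into k), so the proto-segment is *k.
Continuing position by position gives *beskinkeb; check it forward:
Kapan: start from *beskinkeb.
  rule 1 (final devoicing): beskinkeb → beskinkep
  rule 2 (palatalisation): beskinkep → bessinsep
  ⇒ Kapan bessinsep
Wikaia: *beskinkeb
  beskinkeb → veskinkev   [unconditioned shift]
  veskinkev (rule 2 does not apply)
  veskinkev (rule 3 does not apply)
  veskinkev → viskinkiv   [vowel merger]
  giving Wikaia viskinkiv.
No other proto-form is consistent with every reflex, so the reconstruction is *beskinkeb.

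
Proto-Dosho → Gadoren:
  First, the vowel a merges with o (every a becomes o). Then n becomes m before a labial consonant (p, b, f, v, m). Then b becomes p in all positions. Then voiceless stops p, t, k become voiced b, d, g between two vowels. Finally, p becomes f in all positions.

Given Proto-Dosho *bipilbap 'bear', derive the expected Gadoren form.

fibilfof

Gadoren: start from *bipilbap.
  rule 1 (vowel merger): bipilbap → bipilbop
  rule 2: no change — bipilbop
  rule 3 (unconditioned shift): bipilbop → pipilpop
  rule 4 (intervocalic voicing): pipilpop → pibilpop
  rule 5 (unconditioned shift): pibilpop → fibilfof
  ⇒ Gadoren fibilfof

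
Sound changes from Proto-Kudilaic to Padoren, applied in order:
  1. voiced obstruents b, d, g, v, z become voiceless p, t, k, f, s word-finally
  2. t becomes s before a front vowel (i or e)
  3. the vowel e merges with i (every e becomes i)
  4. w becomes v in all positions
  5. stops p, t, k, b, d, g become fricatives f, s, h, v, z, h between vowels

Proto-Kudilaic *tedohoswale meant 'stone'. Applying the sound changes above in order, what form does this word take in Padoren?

Padoren: *tedohoswale > sedohoswale > sidohoswali > sidohosvali > sizohosvali  (by palatalisation, vowel merger, unconditioned shift, intervocalic lenition)

sizohosvali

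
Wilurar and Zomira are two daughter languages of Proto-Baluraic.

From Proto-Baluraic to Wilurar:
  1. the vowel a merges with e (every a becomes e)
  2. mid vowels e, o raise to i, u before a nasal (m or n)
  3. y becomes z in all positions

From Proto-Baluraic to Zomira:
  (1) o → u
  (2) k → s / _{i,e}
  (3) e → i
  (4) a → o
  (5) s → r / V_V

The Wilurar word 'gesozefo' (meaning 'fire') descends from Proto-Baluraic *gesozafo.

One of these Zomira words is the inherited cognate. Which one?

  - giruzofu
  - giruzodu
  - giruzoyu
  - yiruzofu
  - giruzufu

giruzofu

Zomira: *gesozafo
  gesozafo → gesuzafu   [vowel merger]
  gesuzafu (rule 2 does not apply)
  gesuzafu → gisuzafu   [vowel merger]
  gisuzafu → gisuzofu   [vowel merger]
  gisuzofu → giruzofu   [rhotacism]
  giving Zomira giruzofu.
Only 'giruzofu' matches the regular Zomira development of *gesozafo.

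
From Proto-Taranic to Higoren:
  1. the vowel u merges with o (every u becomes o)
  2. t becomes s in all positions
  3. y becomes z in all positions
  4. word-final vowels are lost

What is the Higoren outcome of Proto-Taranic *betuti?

Higoren: start from *betuti.
  rule 1 (vowel merger): betuti → betoti
  rule 2 (unconditioned shift): betoti → besosi
  rule 3: no change — besosi
  rule 4 (apocope): besosi → besos
  ⇒ Higoren besos

besos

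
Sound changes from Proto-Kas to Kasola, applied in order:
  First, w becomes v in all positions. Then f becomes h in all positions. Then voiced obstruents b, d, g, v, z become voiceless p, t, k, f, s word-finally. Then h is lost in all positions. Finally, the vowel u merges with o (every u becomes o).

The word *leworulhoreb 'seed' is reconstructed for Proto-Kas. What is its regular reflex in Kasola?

levorolorep

Kasola: start from *leworulhoreb.
  rule 1 (unconditioned shift): leworulhoreb → levorulhoreb
  rule 2: no change — levorulhoreb
  rule 3 (final devoicing): levorulhoreb → levorulhorep
  rule 4 (h-loss): levorulhorep → levorulorep
  rule 5 (vowel merger): levorulorep → levorolorep
  ⇒ Kasola levorolorep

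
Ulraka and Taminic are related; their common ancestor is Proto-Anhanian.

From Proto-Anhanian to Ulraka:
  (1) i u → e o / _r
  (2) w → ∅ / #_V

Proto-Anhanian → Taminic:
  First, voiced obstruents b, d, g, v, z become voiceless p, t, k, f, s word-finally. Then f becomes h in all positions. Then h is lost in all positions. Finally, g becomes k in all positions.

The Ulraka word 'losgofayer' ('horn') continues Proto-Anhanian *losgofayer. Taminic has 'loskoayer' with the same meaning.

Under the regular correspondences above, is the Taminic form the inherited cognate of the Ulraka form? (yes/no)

Derive the expected Taminic reflex of *losgofayer:
Taminic: *losgofayer
  losgofayer (rule 1 does not apply)
  losgofayer → losgohayer   [unconditioned shift]
  losgohayer → losgoayer   [h-loss]
  losgoayer → loskoayer   [unconditioned shift]
  giving Taminic loskoayer.
Taminic 'loskoayer' matches the regular reflex exactly, so the pair is cognate.

yes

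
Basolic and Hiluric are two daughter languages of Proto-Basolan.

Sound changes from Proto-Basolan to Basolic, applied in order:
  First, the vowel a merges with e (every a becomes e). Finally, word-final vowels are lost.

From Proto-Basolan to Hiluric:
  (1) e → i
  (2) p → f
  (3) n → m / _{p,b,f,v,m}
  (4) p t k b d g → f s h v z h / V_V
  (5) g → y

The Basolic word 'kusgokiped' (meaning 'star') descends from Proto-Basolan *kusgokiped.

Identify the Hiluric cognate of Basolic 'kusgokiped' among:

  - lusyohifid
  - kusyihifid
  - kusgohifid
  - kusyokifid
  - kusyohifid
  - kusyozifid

kusyohifid

Hiluric: *kusgokiped
  kusgokiped → kusgokipid   [vowel merger]
  kusgokipid → kusgokifid   [unconditioned shift]
  kusgokifid (rule 3 does not apply)
  kusgokifid → kusgohifid   [intervocalic lenition]
  kusgohifid → kusyohifid   [unconditioned shift]
  giving Hiluric kusyohifid.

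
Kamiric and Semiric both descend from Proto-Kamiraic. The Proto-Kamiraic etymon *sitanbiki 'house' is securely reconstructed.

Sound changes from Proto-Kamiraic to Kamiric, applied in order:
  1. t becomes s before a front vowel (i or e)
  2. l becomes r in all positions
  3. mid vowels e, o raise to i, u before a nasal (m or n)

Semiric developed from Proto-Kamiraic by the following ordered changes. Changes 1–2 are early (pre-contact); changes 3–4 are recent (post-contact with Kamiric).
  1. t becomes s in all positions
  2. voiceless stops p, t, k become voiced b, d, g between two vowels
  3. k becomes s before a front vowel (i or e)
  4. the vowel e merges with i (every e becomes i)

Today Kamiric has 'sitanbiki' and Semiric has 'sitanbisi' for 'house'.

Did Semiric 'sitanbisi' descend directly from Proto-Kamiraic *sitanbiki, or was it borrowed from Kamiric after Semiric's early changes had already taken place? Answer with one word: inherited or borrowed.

borrowed

If inherited, *sitanbiki would pass through all of Semiric's changes:
Semiric: *sitanbiki > sisanbiki > sisanbigi  (by unconditioned shift, intervocalic voicing)
If borrowed from Kamiric 'sitanbiki' after the early changes, it would undergo only the recent ones:
  rule 3 (palatalisation): sitanbiki → sitanbisi
  rule 4 (vowel merger): no change (sitanbisi)
  ⇒ as a loan: sitanbisi
Semiric 'sitanbisi' matches the loan outcome 'sitanbisi', not the inherited 'sisanbigi' — it skipped the early Semiric changes, so it was borrowed from Kamiric.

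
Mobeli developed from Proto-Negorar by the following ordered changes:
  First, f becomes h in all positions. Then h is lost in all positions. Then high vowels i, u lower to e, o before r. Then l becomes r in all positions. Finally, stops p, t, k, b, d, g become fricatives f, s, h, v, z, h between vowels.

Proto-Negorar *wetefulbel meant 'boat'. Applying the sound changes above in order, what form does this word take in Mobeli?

weseurber

Mobeli: *wetefulbel
  wetefulbel → wetehulbel   [unconditioned shift]
  wetehulbel → weteulbel   [h-loss]
  weteulbel (rule 3 does not apply)
  weteulbel → weteurber   [unconditioned shift]
  weteurber → weseurber   [intervocalic lenition]
  giving Mobeli weseurber.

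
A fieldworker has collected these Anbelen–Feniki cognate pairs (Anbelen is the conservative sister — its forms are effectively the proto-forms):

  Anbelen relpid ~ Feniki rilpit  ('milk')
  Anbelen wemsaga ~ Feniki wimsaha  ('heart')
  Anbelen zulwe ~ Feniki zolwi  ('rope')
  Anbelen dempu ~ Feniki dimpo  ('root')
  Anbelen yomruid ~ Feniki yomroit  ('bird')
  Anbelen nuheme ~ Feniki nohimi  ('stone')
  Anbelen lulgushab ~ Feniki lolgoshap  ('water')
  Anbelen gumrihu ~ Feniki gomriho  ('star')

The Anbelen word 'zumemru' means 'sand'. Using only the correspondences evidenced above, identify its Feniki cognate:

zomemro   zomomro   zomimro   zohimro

gumrihu ~ gomriho — Anbelen u corresponds to Feniki o after a consonant, before a nasal.
wemsaga ~ wimsaha, dempu ~ dimpo — Anbelen e corresponds to Feniki i after a consonant, before a nasal.
dempu ~ dimpo, gumrihu ~ gomriho — Anbelen u corresponds to Feniki o word-finally.
Applying these to Anbelen 'zumemru':
  zumemru → zomemru   (u→o after a consonant, before a nasal)
  zomemru → zomimru   (e→i after a consonant, before a nasal)
  zomimru → zomimro   (u→o word-finally)
So the Feniki cognate is 'zomimro'.

zomimro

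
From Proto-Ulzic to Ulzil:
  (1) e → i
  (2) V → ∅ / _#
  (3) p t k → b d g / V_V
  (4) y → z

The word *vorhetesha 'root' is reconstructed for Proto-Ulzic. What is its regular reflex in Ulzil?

vorhidish

Ulzil: start from *vorhetesha.
  rule 1 (vowel merger): vorhetesha → vorhitisha
  rule 2 (apocope): vorhitisha → vorhitish
  rule 3 (intervocalic voicing): vorhitish → vorhidish
  rule 4: no change — vorhidish
  ⇒ Ulzil vorhidish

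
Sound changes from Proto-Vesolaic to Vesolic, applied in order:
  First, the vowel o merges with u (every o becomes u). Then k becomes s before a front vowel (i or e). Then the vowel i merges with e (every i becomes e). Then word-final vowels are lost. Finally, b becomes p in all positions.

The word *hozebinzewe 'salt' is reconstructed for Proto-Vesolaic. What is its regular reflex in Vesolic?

Vesolic: start from *hozebinzewe.
  rule 1 (vowel merger): hozebinzewe → huzebinzewe
  rule 2: no change — huzebinzewe
  rule 3 (vowel merger): huzebinzewe → huzebenzewe
  rule 4 (apocope): huzebenzewe → huzebenzew
  rule 5 (unconditioned shift): huzebenzew → huzepenzew
  ⇒ Vesolic huzepenzew

huzepenzew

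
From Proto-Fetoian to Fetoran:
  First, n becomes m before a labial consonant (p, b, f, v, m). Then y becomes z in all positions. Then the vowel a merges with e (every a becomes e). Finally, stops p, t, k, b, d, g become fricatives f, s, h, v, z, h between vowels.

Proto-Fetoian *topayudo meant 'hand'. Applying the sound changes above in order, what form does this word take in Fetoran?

tofezuzo

Fetoran: *topayudo > topazudo > topezudo > tofezuzo  (by unconditioned shift, vowel merger, intervocalic lenition)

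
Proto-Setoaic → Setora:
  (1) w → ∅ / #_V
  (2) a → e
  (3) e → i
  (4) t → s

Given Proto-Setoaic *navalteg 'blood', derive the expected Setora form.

nivilsig

Setora: start from *navalteg.
  rule 1: no change — navalteg
  rule 2 (vowel merger): navalteg → nevelteg
  rule 3 (vowel merger): nevelteg → niviltig
  rule 4 (unconditioned shift): niviltig → nivilsig
  ⇒ Setora nivilsig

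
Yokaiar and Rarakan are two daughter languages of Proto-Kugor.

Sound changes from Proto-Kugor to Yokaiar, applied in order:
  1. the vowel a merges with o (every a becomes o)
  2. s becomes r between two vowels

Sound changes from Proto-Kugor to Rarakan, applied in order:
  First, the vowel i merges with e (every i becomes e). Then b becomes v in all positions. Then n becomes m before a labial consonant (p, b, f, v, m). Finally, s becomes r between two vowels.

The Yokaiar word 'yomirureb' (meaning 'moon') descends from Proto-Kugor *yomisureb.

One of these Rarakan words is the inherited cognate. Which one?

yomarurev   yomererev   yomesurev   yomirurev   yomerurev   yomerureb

yomerurev

Rarakan: *yomisureb > yomesureb > yomesurev > yomerurev  (by vowel merger, unconditioned shift, rhotacism)
Only 'yomerurev' matches the regular Rarakan development of *yomisureb.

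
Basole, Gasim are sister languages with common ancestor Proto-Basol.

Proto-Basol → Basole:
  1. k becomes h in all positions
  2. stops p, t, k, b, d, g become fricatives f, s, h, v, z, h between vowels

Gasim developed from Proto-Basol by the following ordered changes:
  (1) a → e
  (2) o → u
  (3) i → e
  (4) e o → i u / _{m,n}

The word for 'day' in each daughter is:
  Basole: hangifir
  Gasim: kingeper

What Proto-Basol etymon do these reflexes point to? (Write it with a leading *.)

Position 6: Basole has f, Gasim has p. Gasim preserves p here (none of its changes turn any other segment into p), so the proto-segment is *p.
Position 7: Basole has i, Gasim has e. Basole preserves i here (none of its changes turn any other segment into i), so the proto-segment is *i.
Verify the candidate proto-form against each daughter:
Basole: start from *kangipir.
  rule 1 (unconditioned shift): kangipir → hangipir
  rule 2 (intervocalic lenition): hangipir → hangifir
  ⇒ Basole hangifir
Gasim: *kangipir
  kangipir → kengipir   [vowel merger]
  kengipir (rule 2 does not apply)
  kengipir → kengeper   [vowel merger]
  kengeper → kingeper   [pre-nasal raising]
  giving Gasim kingeper.
No other proto-form is consistent with every reflex, so the reconstruction is *kangipir.

*kangipir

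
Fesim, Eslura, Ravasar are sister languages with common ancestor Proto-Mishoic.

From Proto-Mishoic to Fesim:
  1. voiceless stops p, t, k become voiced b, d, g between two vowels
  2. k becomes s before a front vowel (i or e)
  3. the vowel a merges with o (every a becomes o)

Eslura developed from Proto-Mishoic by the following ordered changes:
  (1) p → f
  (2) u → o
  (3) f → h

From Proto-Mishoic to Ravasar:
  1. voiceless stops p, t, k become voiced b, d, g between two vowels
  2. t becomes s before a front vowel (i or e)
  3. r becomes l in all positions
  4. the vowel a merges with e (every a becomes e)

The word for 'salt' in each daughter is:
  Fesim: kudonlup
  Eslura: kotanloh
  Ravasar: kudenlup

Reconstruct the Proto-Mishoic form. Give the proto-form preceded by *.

Position 7: Fesim has u, Eslura has o, Ravasar has u. Fesim preserves u here (none of its changes turn any other segment into u), so the proto-segment is *u.
Position 8: Fesim has p, Eslura has h, Ravasar has p. Fesim preserves p here (none of its changes turn any other segment into p), so the proto-segment is *p.
Position 4: Fesim has o, Eslura has a, Ravasar has e. Eslura preserves a here (none of its changes turn any other segment into a), so the proto-segment is *a.
This points to *kutanlup. Verify forward in each daughter:
Fesim: *kutanlup
  kutanlup → kudanlup   [intervocalic voicing]
  kudanlup (rule 2 does not apply)
  kudanlup → kudonlup   [vowel merger]
  giving Fesim kudonlup.
Eslura: *kutanlup
  kutanlup → kutanluf   [unconditioned shift]
  kutanluf → kotanlof   [vowel merger]
  kotanlof → kotanloh   [unconditioned shift]
  giving Eslura kotanloh.
Ravasar: *kutanlup
  kutanlup → kudanlup   [intervocalic voicing]
  kudanlup (rule 2 does not apply)
  kudanlup (rule 3 does not apply)
  kudanlup → kudenlup   [vowel merger]
  giving Ravasar kudenlup.
No other proto-form is consistent with every reflex, so the reconstruction is *kutanlup.

*kutanlup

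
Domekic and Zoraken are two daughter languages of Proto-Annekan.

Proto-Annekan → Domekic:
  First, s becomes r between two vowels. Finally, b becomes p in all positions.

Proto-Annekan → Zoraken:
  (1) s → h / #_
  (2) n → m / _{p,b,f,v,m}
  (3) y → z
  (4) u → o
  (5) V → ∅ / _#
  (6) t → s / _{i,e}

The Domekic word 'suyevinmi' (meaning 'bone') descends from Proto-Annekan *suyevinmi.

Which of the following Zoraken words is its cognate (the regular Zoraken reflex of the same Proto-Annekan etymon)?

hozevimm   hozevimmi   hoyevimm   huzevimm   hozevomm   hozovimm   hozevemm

Zoraken: *suyevinmi > huyevinmi > huyevimmi > huzevimmi > hozevimmi > hozevimm  (by debuccalisation, nasal place assimilation, unconditioned shift, vowel merger, apocope)
Among the options, 'hozevimm' alone shows every Zoraken change applied in order.

hozevimm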